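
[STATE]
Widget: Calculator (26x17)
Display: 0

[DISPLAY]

                         0
┌───┬───┬───┬───┐         
│ 7 │ 8 │ 9 │ ÷ │         
├───┼───┼───┼───┤         
│ 4 │ 5 │ 6 │ × │         
├───┼───┼───┼───┤         
│ 1 │ 2 │ 3 │ - │         
├───┼───┼───┼───┤         
│ 0 │ . │ = │ + │         
├───┼───┼───┼───┤         
│ C │ MC│ MR│ M+│         
└───┴───┴───┴───┘         
                          
                          
                          
                          
                          


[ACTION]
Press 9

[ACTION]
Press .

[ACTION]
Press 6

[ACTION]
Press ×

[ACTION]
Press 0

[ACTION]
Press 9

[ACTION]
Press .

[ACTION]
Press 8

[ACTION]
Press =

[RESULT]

                     94.08
┌───┬───┬───┬───┐         
│ 7 │ 8 │ 9 │ ÷ │         
├───┼───┼───┼───┤         
│ 4 │ 5 │ 6 │ × │         
├───┼───┼───┼───┤         
│ 1 │ 2 │ 3 │ - │         
├───┼───┼───┼───┤         
│ 0 │ . │ = │ + │         
├───┼───┼───┼───┤         
│ C │ MC│ MR│ M+│         
└───┴───┴───┴───┘         
                          
                          
                          
                          
                          


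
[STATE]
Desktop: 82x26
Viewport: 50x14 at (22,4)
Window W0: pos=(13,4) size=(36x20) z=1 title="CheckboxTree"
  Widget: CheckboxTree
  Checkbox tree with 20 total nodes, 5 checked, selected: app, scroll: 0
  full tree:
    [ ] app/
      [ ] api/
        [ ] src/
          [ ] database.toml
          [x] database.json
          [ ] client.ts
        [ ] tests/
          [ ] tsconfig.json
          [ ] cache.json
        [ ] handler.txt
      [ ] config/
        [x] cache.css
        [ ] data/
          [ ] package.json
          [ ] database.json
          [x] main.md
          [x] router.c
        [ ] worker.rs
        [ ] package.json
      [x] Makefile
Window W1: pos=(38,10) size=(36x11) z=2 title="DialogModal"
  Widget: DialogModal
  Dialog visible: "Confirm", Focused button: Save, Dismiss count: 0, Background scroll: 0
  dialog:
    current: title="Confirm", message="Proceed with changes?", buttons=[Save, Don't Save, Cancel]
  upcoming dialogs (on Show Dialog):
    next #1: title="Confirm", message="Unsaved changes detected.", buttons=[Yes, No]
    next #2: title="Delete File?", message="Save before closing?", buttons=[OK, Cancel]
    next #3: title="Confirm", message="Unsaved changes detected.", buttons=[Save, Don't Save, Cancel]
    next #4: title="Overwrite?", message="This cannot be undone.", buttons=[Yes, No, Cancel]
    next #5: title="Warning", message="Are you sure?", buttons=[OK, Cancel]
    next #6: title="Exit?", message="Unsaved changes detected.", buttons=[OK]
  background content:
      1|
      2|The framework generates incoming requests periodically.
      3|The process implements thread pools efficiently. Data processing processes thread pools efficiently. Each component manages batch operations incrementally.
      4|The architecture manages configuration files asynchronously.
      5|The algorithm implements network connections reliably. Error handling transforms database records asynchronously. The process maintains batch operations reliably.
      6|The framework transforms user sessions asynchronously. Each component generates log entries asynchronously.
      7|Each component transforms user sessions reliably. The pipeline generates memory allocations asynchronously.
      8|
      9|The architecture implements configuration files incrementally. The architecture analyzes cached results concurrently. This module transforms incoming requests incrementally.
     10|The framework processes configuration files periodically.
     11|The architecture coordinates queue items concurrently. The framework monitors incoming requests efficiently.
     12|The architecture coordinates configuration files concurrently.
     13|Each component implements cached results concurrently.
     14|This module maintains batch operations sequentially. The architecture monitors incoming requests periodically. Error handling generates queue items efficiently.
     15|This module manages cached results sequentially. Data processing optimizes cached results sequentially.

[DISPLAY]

━━━━━━━━━━━━━━━━━━━━━━━━━━┓                       
xTree                     ┃                       
──────────────────────────┨                       
/                         ┃                       
pi/                       ┃                       
 src/                     ┃                       
 ] database.toml┏━━━━━━━━━━━━━━━━━━━━━━━━━━━━━━━━━
x] database.json┃ DialogModal                     
 ] client.ts    ┠─────────────────────────────────
 tests/         ┃                                 
 ] tsconfig.json┃Th┌────────────────────────────┐ 
 ] cache.json   ┃Th│          Confirm           │o
 handler.txt    ┃Th│   Proceed with changes?    │r
onfig/          ┃Th│[Save]  Don't Save   Cancel │ 


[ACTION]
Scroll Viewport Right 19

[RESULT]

━━━━━━━━━━━━━━━━┓                                 
                ┃                                 
────────────────┨                                 
                ┃                                 
                ┃                                 
                ┃                                 
e.toml┏━━━━━━━━━━━━━━━━━━━━━━━━━━━━━━━━━━┓        
e.json┃ DialogModal                      ┃        
ts    ┠──────────────────────────────────┨        
      ┃                                  ┃        
g.json┃Th┌────────────────────────────┐ r┃        
son   ┃Th│          Confirm           │ol┃        
xt    ┃Th│   Proceed with changes?    │ra┃        
      ┃Th│[Save]  Don't Save   Cancel │ c┃        


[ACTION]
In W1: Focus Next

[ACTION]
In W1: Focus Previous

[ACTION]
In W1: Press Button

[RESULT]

━━━━━━━━━━━━━━━━┓                                 
                ┃                                 
────────────────┨                                 
                ┃                                 
                ┃                                 
                ┃                                 
e.toml┏━━━━━━━━━━━━━━━━━━━━━━━━━━━━━━━━━━┓        
e.json┃ DialogModal                      ┃        
ts    ┠──────────────────────────────────┨        
      ┃                                  ┃        
g.json┃The framework generates incoming r┃        
son   ┃The process implements thread pool┃        
xt    ┃The architecture manages configura┃        
      ┃The algorithm implements network c┃        


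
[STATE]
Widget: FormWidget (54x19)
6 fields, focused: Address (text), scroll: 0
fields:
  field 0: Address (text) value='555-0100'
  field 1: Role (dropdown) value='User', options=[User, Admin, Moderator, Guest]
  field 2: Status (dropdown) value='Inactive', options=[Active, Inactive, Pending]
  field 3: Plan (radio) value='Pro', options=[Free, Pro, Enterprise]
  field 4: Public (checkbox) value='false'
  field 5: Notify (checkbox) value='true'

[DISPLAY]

> Address:    [555-0100                              ]
  Role:       [User                                 ▼]
  Status:     [Inactive                             ▼]
  Plan:       ( ) Free  (●) Pro  ( ) Enterprise       
  Public:     [ ]                                     
  Notify:     [x]                                     
                                                      
                                                      
                                                      
                                                      
                                                      
                                                      
                                                      
                                                      
                                                      
                                                      
                                                      
                                                      
                                                      


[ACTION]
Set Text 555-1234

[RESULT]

> Address:    [555-1234                              ]
  Role:       [User                                 ▼]
  Status:     [Inactive                             ▼]
  Plan:       ( ) Free  (●) Pro  ( ) Enterprise       
  Public:     [ ]                                     
  Notify:     [x]                                     
                                                      
                                                      
                                                      
                                                      
                                                      
                                                      
                                                      
                                                      
                                                      
                                                      
                                                      
                                                      
                                                      


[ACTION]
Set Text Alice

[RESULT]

> Address:    [Alice                                 ]
  Role:       [User                                 ▼]
  Status:     [Inactive                             ▼]
  Plan:       ( ) Free  (●) Pro  ( ) Enterprise       
  Public:     [ ]                                     
  Notify:     [x]                                     
                                                      
                                                      
                                                      
                                                      
                                                      
                                                      
                                                      
                                                      
                                                      
                                                      
                                                      
                                                      
                                                      


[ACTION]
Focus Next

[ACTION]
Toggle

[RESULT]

  Address:    [Alice                                 ]
> Role:       [User                                 ▼]
  Status:     [Inactive                             ▼]
  Plan:       ( ) Free  (●) Pro  ( ) Enterprise       
  Public:     [ ]                                     
  Notify:     [x]                                     
                                                      
                                                      
                                                      
                                                      
                                                      
                                                      
                                                      
                                                      
                                                      
                                                      
                                                      
                                                      
                                                      


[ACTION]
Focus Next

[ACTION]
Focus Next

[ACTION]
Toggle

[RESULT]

  Address:    [Alice                                 ]
  Role:       [User                                 ▼]
  Status:     [Inactive                             ▼]
> Plan:       ( ) Free  (●) Pro  ( ) Enterprise       
  Public:     [ ]                                     
  Notify:     [x]                                     
                                                      
                                                      
                                                      
                                                      
                                                      
                                                      
                                                      
                                                      
                                                      
                                                      
                                                      
                                                      
                                                      


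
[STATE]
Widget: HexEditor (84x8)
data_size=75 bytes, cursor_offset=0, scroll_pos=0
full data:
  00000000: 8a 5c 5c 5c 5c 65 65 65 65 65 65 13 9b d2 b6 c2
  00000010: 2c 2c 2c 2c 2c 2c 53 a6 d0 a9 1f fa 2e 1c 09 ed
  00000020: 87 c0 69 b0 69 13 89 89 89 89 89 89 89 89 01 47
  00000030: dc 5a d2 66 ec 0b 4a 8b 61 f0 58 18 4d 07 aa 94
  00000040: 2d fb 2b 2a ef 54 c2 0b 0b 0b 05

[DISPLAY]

00000000  8A 5c 5c 5c 5c 65 65 65  65 65 65 13 9b d2 b6 c2  |.\\\\eeeeee.....|      
00000010  2c 2c 2c 2c 2c 2c 53 a6  d0 a9 1f fa 2e 1c 09 ed  |,,,,,,S.........|      
00000020  87 c0 69 b0 69 13 89 89  89 89 89 89 89 89 01 47  |..i.i..........G|      
00000030  dc 5a d2 66 ec 0b 4a 8b  61 f0 58 18 4d 07 aa 94  |.Z.f..J.a.X.M...|      
00000040  2d fb 2b 2a ef 54 c2 0b  0b 0b 05                 |-.+*.T.....     |      
                                                                                    
                                                                                    
                                                                                    


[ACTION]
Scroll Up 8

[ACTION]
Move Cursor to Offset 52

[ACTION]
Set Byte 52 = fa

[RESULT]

00000000  8a 5c 5c 5c 5c 65 65 65  65 65 65 13 9b d2 b6 c2  |.\\\\eeeeee.....|      
00000010  2c 2c 2c 2c 2c 2c 53 a6  d0 a9 1f fa 2e 1c 09 ed  |,,,,,,S.........|      
00000020  87 c0 69 b0 69 13 89 89  89 89 89 89 89 89 01 47  |..i.i..........G|      
00000030  dc 5a d2 66 FA 0b 4a 8b  61 f0 58 18 4d 07 aa 94  |.Z.f..J.a.X.M...|      
00000040  2d fb 2b 2a ef 54 c2 0b  0b 0b 05                 |-.+*.T.....     |      
                                                                                    
                                                                                    
                                                                                    


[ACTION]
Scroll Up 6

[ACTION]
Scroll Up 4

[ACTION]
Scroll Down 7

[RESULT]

00000040  2d fb 2b 2a ef 54 c2 0b  0b 0b 05                 |-.+*.T.....     |      
                                                                                    
                                                                                    
                                                                                    
                                                                                    
                                                                                    
                                                                                    
                                                                                    


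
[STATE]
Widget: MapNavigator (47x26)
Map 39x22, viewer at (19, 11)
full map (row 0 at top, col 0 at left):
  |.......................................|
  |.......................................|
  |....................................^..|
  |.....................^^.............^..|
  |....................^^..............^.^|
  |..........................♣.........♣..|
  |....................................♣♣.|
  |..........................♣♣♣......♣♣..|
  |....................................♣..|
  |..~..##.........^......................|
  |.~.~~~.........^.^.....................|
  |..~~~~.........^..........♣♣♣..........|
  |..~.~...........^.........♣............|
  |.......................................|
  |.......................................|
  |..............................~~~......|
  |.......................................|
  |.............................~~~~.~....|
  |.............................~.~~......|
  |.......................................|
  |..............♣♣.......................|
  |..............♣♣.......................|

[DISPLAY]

                                               
                                               
    .......................................    
    .......................................    
    ....................................^..    
    .....................^^.............^..    
    ....................^^..............^.^    
    ..........................♣.........♣..    
    ....................................♣♣.    
    ..........................♣♣♣......♣♣..    
    ....................................♣..    
    ..~..##.........^......................    
    .~.~~~.........^.^.....................    
    ..~~~~.........^...@......♣♣♣..........    
    ..~.~...........^.........♣............    
    .......................................    
    .......................................    
    ..............................~~~......    
    .......................................    
    .............................~~~~.~....    
    .............................~.~~......    
    .......................................    
    ..............♣♣.......................    
    ..............♣♣.......................    
                                               
                                               


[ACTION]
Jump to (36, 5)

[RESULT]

                                               
                                               
                                               
                                               
                                               
                                               
                                               
                                               
..........................                     
..........................                     
.......................^..                     
........^^.............^..                     
.......^^..............^.^                     
.............♣.........@..                     
.......................♣♣.                     
.............♣♣♣......♣♣..                     
.......................♣..                     
...^......................                     
..^.^.....................                     
..^..........♣♣♣..........                     
...^.........♣............                     
..........................                     
..........................                     
.................~~~......                     
..........................                     
................~~~~.~....                     


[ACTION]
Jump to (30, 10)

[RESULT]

                                               
                                               
                                               
................................               
................................               
.............................^..               
..............^^.............^..               
.............^^..............^.^               
...................♣.........♣..               
.............................♣♣.               
...................♣♣♣......♣♣..               
.............................♣..               
.........^......................               
........^.^............@........               
........^..........♣♣♣..........               
.........^.........♣............               
................................               
................................               
.......................~~~......               
................................               
......................~~~~.~....               
......................~.~~......               
................................               
.......♣♣.......................               
.......♣♣.......................               
                                               


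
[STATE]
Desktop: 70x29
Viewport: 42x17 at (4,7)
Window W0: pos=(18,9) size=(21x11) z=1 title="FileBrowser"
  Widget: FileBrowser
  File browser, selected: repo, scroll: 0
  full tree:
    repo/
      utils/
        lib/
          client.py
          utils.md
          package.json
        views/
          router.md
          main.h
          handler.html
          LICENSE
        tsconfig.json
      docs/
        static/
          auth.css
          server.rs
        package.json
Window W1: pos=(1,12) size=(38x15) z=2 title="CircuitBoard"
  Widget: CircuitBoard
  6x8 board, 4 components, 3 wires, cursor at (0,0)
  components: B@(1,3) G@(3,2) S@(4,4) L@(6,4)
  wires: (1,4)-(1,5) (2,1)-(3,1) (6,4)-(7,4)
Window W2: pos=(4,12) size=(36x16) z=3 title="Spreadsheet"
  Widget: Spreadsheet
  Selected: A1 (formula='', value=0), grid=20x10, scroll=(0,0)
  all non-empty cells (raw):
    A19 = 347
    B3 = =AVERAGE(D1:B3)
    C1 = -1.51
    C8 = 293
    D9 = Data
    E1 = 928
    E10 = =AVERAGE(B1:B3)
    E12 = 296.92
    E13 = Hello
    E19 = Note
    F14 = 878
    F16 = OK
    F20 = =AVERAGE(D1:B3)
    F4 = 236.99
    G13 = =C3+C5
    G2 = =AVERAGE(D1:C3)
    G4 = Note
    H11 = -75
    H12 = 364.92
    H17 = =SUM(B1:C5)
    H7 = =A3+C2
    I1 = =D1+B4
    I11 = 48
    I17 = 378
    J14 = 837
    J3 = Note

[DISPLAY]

                                          
                                          
              ┏━━━━━━━━━━━━━━━━━━━┓       
              ┃ FileBrowser       ┃       
              ┠───────────────────┨       
┏━━━━━━━━━━━━━━━━━━━━━━━━━━━━━━━━━━┓      
┃ Spreadsheet                      ┃      
┠──────────────────────────────────┨      
┃A1:                               ┃      
┃       A       B       C       D  ┃      
┃----------------------------------┃      
┃  1      [0]       0   -1.51      ┃      
┃  2        0       0       0      ┃      
┃  3        0#CIRC!         0      ┃      
┃  4        0       0       0      ┃      
┃  5        0       0       0      ┃      
┃  6        0       0       0      ┃      


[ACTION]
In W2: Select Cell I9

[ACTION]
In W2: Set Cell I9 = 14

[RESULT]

                                          
                                          
              ┏━━━━━━━━━━━━━━━━━━━┓       
              ┃ FileBrowser       ┃       
              ┠───────────────────┨       
┏━━━━━━━━━━━━━━━━━━━━━━━━━━━━━━━━━━┓      
┃ Spreadsheet                      ┃      
┠──────────────────────────────────┨      
┃I9: 14                            ┃      
┃       A       B       C       D  ┃      
┃----------------------------------┃      
┃  1        0       0   -1.51      ┃      
┃  2        0       0       0      ┃      
┃  3        0#CIRC!         0      ┃      
┃  4        0       0       0      ┃      
┃  5        0       0       0      ┃      
┃  6        0       0       0      ┃      


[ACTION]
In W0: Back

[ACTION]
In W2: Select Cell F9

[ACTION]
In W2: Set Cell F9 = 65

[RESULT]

                                          
                                          
              ┏━━━━━━━━━━━━━━━━━━━┓       
              ┃ FileBrowser       ┃       
              ┠───────────────────┨       
┏━━━━━━━━━━━━━━━━━━━━━━━━━━━━━━━━━━┓      
┃ Spreadsheet                      ┃      
┠──────────────────────────────────┨      
┃F9: 65                            ┃      
┃       A       B       C       D  ┃      
┃----------------------------------┃      
┃  1        0       0   -1.51      ┃      
┃  2        0       0       0      ┃      
┃  3        0#CIRC!         0      ┃      
┃  4        0       0       0      ┃      
┃  5        0       0       0      ┃      
┃  6        0       0       0      ┃      


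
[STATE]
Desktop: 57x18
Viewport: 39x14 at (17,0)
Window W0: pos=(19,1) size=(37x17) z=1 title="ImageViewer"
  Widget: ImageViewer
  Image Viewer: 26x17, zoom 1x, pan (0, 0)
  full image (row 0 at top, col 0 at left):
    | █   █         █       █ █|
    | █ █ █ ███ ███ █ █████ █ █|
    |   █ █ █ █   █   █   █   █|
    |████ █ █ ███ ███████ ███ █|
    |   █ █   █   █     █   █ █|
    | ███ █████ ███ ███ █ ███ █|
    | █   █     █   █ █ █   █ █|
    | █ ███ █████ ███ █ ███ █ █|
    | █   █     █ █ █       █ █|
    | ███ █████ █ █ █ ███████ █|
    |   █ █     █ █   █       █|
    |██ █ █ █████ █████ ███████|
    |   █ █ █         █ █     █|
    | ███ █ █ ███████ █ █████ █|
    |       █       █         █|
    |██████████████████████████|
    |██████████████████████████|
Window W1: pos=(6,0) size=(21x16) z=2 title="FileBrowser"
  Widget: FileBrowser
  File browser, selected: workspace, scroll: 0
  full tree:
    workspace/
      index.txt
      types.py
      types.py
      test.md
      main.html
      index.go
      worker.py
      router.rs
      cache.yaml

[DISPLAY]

━━━━━━━━━┓                             
er       ┃━━━━━━━━━━━━━━━━━━━━━━━━━━━━┓
─────────┨iewer                       ┃
space/   ┃────────────────────────────┨
txt      ┃        █       █ █         ┃
py       ┃███ ███ █ █████ █ █         ┃
py       ┃█ █   █   █   █   █         ┃
d        ┃█ ███ ███████ ███ █         ┃
tml      ┃  █   █     █   █ █         ┃
go       ┃███ ███ ███ █ ███ █         ┃
.py      ┃    █   █ █ █   █ █         ┃
.rs      ┃█████ ███ █ ███ █ █         ┃
yaml     ┃    █ █ █       █ █         ┃
         ┃███ █ █ █ ███████ █         ┃


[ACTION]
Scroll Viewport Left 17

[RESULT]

      ┏━━━━━━━━━━━━━━━━━━━┓            
      ┃ FileBrowser       ┃━━━━━━━━━━━━
      ┠───────────────────┨iewer       
      ┃> [-] workspace/   ┃────────────
      ┃    index.txt      ┃        █   
      ┃    types.py       ┃███ ███ █ ██
      ┃    types.py       ┃█ █   █   █ 
      ┃    test.md        ┃█ ███ ██████
      ┃    main.html      ┃  █   █     
      ┃    index.go       ┃███ ███ ███ 
      ┃    worker.py      ┃    █   █ █ 
      ┃    router.rs      ┃█████ ███ █ 
      ┃    cache.yaml     ┃    █ █ █   
      ┃                   ┃███ █ █ █ ██


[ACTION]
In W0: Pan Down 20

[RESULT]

      ┏━━━━━━━━━━━━━━━━━━━┓            
      ┃ FileBrowser       ┃━━━━━━━━━━━━
      ┠───────────────────┨iewer       
      ┃> [-] workspace/   ┃────────────
      ┃    index.txt      ┃            
      ┃    types.py       ┃            
      ┃    types.py       ┃            
      ┃    test.md        ┃            
      ┃    main.html      ┃            
      ┃    index.go       ┃            
      ┃    worker.py      ┃            
      ┃    router.rs      ┃            
      ┃    cache.yaml     ┃            
      ┃                   ┃            


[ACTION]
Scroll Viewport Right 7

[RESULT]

━━━━━━━━━━━━━━━━━━━┓                   
 FileBrowser       ┃━━━━━━━━━━━━━━━━━━━
───────────────────┨iewer              
> [-] workspace/   ┃───────────────────
    index.txt      ┃                   
    types.py       ┃                   
    types.py       ┃                   
    test.md        ┃                   
    main.html      ┃                   
    index.go       ┃                   
    worker.py      ┃                   
    router.rs      ┃                   
    cache.yaml     ┃                   
                   ┃                   


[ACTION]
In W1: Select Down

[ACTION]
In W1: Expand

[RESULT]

━━━━━━━━━━━━━━━━━━━┓                   
 FileBrowser       ┃━━━━━━━━━━━━━━━━━━━
───────────────────┨iewer              
  [-] workspace/   ┃───────────────────
  > index.txt      ┃                   
    types.py       ┃                   
    types.py       ┃                   
    test.md        ┃                   
    main.html      ┃                   
    index.go       ┃                   
    worker.py      ┃                   
    router.rs      ┃                   
    cache.yaml     ┃                   
                   ┃                   


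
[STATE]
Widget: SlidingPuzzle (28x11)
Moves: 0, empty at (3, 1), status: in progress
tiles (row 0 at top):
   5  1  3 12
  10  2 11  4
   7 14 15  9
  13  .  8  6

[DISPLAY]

┌────┬────┬────┬────┐       
│  5 │  1 │  3 │ 12 │       
├────┼────┼────┼────┤       
│ 10 │  2 │ 11 │  4 │       
├────┼────┼────┼────┤       
│  7 │ 14 │ 15 │  9 │       
├────┼────┼────┼────┤       
│ 13 │    │  8 │  6 │       
└────┴────┴────┴────┘       
Moves: 0                    
                            


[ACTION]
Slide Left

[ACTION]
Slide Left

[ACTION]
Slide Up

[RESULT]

┌────┬────┬────┬────┐       
│  5 │  1 │  3 │ 12 │       
├────┼────┼────┼────┤       
│ 10 │  2 │ 11 │  4 │       
├────┼────┼────┼────┤       
│  7 │ 14 │ 15 │  9 │       
├────┼────┼────┼────┤       
│ 13 │  8 │  6 │    │       
└────┴────┴────┴────┘       
Moves: 2                    
                            


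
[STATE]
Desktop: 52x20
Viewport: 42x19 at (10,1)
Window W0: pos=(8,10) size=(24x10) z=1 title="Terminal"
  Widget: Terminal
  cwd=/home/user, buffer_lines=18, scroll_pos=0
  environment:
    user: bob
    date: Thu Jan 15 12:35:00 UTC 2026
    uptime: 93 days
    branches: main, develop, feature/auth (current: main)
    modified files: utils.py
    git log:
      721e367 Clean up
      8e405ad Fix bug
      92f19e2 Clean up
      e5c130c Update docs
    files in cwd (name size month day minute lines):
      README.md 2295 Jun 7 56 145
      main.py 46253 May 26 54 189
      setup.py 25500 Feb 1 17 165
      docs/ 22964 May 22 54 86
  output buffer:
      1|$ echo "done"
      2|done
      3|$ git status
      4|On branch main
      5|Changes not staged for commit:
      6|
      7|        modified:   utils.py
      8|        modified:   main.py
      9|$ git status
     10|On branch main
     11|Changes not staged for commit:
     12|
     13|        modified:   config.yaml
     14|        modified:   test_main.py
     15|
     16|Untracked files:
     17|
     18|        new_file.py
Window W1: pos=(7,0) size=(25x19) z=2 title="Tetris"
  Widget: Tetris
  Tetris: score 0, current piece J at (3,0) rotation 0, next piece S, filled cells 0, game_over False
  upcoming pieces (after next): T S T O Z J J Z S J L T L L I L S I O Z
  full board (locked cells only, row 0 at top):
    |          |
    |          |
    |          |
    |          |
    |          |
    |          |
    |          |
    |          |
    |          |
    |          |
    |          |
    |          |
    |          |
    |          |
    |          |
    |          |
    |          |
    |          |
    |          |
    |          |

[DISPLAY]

etris                ┃                    
─────────────────────┨                    
        │Next:       ┃                    
        │ ░░         ┃                    
        │░░          ┃                    
        │            ┃                    
        │            ┃                    
        │            ┃                    
        │Score:      ┃                    
        │0           ┃                    
        │            ┃                    
        │            ┃                    
        │            ┃                    
        │            ┃                    
        │            ┃                    
        │            ┃                    
        │            ┃                    
━━━━━━━━━━━━━━━━━━━━━┛                    
━━━━━━━━━━━━━━━━━━━━━┛                    


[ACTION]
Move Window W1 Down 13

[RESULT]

━━━━━━━━━━━━━━━━━━━━━┓                    
etris                ┃                    
─────────────────────┨                    
        │Next:       ┃                    
        │ ░░         ┃                    
        │░░          ┃                    
        │            ┃                    
        │            ┃                    
        │            ┃                    
        │Score:      ┃                    
        │0           ┃                    
        │            ┃                    
        │            ┃                    
        │            ┃                    
        │            ┃                    
        │            ┃                    
        │            ┃                    
        │            ┃                    
━━━━━━━━━━━━━━━━━━━━━┛                    


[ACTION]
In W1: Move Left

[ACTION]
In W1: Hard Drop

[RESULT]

━━━━━━━━━━━━━━━━━━━━━┓                    
etris                ┃                    
─────────────────────┨                    
        │Next:       ┃                    
        │ ▒          ┃                    
        │▒▒▒         ┃                    
        │            ┃                    
        │            ┃                    
        │            ┃                    
        │Score:      ┃                    
        │0           ┃                    
        │            ┃                    
        │            ┃                    
        │            ┃                    
        │            ┃                    
        │            ┃                    
█       │            ┃                    
███     │            ┃                    
━━━━━━━━━━━━━━━━━━━━━┛                    


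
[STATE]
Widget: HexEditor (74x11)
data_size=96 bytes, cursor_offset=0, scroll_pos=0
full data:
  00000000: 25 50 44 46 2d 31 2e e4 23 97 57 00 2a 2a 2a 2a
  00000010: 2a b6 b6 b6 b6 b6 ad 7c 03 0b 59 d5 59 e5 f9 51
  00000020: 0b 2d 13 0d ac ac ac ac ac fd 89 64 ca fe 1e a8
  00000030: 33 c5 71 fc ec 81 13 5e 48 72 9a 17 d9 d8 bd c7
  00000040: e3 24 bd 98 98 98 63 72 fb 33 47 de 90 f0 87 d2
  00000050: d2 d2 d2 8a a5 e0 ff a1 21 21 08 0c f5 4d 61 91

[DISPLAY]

00000000  25 50 44 46 2d 31 2e e4  23 97 57 00 2a 2a 2a 2a  |%PDF-1..#.W.*
00000010  2a b6 b6 b6 b6 b6 ad 7c  03 0b 59 d5 59 e5 f9 51  |*......|..Y.Y
00000020  0b 2d 13 0d ac ac ac ac  ac fd 89 64 ca fe 1e a8  |.-.........d.
00000030  33 c5 71 fc ec 81 13 5e  48 72 9a 17 d9 d8 bd c7  |3.q....^Hr...
00000040  e3 24 bd 98 98 98 63 72  fb 33 47 de 90 f0 87 d2  |.$....cr.3G..
00000050  d2 d2 d2 8a a5 e0 ff a1  21 21 08 0c f5 4d 61 91  |........!!...
                                                                          
                                                                          
                                                                          
                                                                          
                                                                          


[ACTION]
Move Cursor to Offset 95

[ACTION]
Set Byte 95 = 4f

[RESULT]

00000000  25 50 44 46 2d 31 2e e4  23 97 57 00 2a 2a 2a 2a  |%PDF-1..#.W.*
00000010  2a b6 b6 b6 b6 b6 ad 7c  03 0b 59 d5 59 e5 f9 51  |*......|..Y.Y
00000020  0b 2d 13 0d ac ac ac ac  ac fd 89 64 ca fe 1e a8  |.-.........d.
00000030  33 c5 71 fc ec 81 13 5e  48 72 9a 17 d9 d8 bd c7  |3.q....^Hr...
00000040  e3 24 bd 98 98 98 63 72  fb 33 47 de 90 f0 87 d2  |.$....cr.3G..
00000050  d2 d2 d2 8a a5 e0 ff a1  21 21 08 0c f5 4d 61 4F  |........!!...
                                                                          
                                                                          
                                                                          
                                                                          
                                                                          


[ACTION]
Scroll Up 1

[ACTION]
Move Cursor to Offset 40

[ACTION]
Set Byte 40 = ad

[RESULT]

00000000  25 50 44 46 2d 31 2e e4  23 97 57 00 2a 2a 2a 2a  |%PDF-1..#.W.*
00000010  2a b6 b6 b6 b6 b6 ad 7c  03 0b 59 d5 59 e5 f9 51  |*......|..Y.Y
00000020  0b 2d 13 0d ac ac ac ac  AD fd 89 64 ca fe 1e a8  |.-.........d.
00000030  33 c5 71 fc ec 81 13 5e  48 72 9a 17 d9 d8 bd c7  |3.q....^Hr...
00000040  e3 24 bd 98 98 98 63 72  fb 33 47 de 90 f0 87 d2  |.$....cr.3G..
00000050  d2 d2 d2 8a a5 e0 ff a1  21 21 08 0c f5 4d 61 4f  |........!!...
                                                                          
                                                                          
                                                                          
                                                                          
                                                                          
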